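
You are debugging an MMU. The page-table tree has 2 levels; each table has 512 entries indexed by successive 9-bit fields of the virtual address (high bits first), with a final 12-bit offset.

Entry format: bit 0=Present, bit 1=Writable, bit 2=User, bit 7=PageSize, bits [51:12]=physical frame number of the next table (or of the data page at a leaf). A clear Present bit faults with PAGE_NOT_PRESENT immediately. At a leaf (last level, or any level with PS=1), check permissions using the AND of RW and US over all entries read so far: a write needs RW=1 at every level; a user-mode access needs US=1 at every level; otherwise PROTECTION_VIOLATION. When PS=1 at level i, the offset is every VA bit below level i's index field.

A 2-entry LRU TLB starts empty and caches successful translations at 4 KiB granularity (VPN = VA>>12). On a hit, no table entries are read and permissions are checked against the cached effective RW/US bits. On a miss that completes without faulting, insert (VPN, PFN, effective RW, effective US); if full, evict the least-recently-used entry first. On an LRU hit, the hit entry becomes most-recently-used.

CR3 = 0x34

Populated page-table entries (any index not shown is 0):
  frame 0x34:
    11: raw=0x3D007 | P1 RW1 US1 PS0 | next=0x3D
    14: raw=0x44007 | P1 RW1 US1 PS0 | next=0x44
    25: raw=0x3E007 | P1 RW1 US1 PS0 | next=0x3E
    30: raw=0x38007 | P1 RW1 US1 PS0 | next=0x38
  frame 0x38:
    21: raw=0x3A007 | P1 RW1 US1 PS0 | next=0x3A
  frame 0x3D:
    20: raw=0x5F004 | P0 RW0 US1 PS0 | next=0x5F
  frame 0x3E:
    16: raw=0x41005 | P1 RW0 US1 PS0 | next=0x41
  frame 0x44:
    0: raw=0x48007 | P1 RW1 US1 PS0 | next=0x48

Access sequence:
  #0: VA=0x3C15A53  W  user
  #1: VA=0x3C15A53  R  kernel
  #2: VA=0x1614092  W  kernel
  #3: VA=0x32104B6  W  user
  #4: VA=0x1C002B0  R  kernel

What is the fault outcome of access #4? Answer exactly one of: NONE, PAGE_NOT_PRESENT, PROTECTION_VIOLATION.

Trace:
#0 VA=0x3C15A53 (w,user):
  L0: frame=0x34 idx=30 entry=0x38007 [P=1 RW=1 US=1 PS=0]
  L1: frame=0x38 idx=21 entry=0x3A007 [P=1 RW=1 US=1 PS=0]
  → PA=0x3AA53  (2 entries read)
#1 VA=0x3C15A53 (r,kernel):
  TLB hit vpn=0x3C15 → PA=0x3AA53
#2 VA=0x1614092 (w,kernel):
  L0: frame=0x34 idx=11 entry=0x3D007 [P=1 RW=1 US=1 PS=0]
  L1: frame=0x3D idx=20 entry=0x5F004 [P=0 RW=0 US=1 PS=0]
  ⇒ fault: PAGE_NOT_PRESENT  — 2 lookups
#3 VA=0x32104B6 (w,user):
  L0: frame=0x34 idx=25 entry=0x3E007 [P=1 RW=1 US=1 PS=0]
  L1: frame=0x3E idx=16 entry=0x41005 [P=1 RW=0 US=1 PS=0]
  ⇒ fault: PROTECTION_VIOLATION  — 2 lookups
#4 VA=0x1C002B0 (r,kernel):
  L0: frame=0x34 idx=14 entry=0x44007 [P=1 RW=1 US=1 PS=0]
  L1: frame=0x44 idx=0 entry=0x48007 [P=1 RW=1 US=1 PS=0]
  → PA=0x482B0  (2 entries read)

Access #4 fault: NONE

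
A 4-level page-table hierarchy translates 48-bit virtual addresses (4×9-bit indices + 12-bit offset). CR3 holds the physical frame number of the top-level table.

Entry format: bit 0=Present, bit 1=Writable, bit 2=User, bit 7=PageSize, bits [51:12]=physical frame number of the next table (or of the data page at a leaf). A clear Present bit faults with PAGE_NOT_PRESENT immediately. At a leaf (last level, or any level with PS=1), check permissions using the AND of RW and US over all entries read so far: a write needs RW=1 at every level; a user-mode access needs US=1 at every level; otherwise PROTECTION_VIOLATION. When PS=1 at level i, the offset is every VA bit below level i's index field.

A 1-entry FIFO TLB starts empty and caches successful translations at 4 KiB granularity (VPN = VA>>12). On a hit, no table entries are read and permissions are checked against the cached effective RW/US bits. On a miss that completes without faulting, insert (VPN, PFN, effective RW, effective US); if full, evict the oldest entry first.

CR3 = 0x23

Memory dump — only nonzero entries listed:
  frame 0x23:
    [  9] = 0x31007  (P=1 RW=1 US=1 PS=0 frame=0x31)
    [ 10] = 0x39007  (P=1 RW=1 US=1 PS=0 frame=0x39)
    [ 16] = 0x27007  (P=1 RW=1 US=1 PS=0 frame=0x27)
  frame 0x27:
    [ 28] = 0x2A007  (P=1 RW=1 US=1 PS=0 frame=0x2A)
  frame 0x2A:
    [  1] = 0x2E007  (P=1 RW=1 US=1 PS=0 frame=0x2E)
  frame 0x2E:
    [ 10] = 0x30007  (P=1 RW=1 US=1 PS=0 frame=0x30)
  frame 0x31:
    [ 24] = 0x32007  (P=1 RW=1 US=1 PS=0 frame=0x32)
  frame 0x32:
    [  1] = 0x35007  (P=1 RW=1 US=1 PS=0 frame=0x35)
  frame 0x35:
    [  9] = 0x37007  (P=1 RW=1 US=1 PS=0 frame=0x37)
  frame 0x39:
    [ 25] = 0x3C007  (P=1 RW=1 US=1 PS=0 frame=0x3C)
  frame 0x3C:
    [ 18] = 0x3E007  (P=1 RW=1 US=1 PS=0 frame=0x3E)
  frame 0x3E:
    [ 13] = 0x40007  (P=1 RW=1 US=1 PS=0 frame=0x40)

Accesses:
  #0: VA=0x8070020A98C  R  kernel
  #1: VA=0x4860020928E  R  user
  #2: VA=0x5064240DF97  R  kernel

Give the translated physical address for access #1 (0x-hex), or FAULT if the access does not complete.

Trace:
#0 VA=0x8070020A98C (r,kernel):
  lvl0: tbl 0x23, slot 16 ⇒ 0x27007 (P1/RW1/US1/PS0)
  lvl1: tbl 0x27, slot 28 ⇒ 0x2A007 (P1/RW1/US1/PS0)
  lvl2: tbl 0x2A, slot 1 ⇒ 0x2E007 (P1/RW1/US1/PS0)
  lvl3: tbl 0x2E, slot 10 ⇒ 0x30007 (P1/RW1/US1/PS0)
  → PA=0x3098C  (4 entries read)
#1 VA=0x4860020928E (r,user):
  lvl0: tbl 0x23, slot 9 ⇒ 0x31007 (P1/RW1/US1/PS0)
  lvl1: tbl 0x31, slot 24 ⇒ 0x32007 (P1/RW1/US1/PS0)
  lvl2: tbl 0x32, slot 1 ⇒ 0x35007 (P1/RW1/US1/PS0)
  lvl3: tbl 0x35, slot 9 ⇒ 0x37007 (P1/RW1/US1/PS0)
  → PA=0x3728E  (4 entries read)
#2 VA=0x5064240DF97 (r,kernel):
  lvl0: tbl 0x23, slot 10 ⇒ 0x39007 (P1/RW1/US1/PS0)
  lvl1: tbl 0x39, slot 25 ⇒ 0x3C007 (P1/RW1/US1/PS0)
  lvl2: tbl 0x3C, slot 18 ⇒ 0x3E007 (P1/RW1/US1/PS0)
  lvl3: tbl 0x3E, slot 13 ⇒ 0x40007 (P1/RW1/US1/PS0)
  → PA=0x40F97  (4 entries read)

Access #1 PA: 0x3728E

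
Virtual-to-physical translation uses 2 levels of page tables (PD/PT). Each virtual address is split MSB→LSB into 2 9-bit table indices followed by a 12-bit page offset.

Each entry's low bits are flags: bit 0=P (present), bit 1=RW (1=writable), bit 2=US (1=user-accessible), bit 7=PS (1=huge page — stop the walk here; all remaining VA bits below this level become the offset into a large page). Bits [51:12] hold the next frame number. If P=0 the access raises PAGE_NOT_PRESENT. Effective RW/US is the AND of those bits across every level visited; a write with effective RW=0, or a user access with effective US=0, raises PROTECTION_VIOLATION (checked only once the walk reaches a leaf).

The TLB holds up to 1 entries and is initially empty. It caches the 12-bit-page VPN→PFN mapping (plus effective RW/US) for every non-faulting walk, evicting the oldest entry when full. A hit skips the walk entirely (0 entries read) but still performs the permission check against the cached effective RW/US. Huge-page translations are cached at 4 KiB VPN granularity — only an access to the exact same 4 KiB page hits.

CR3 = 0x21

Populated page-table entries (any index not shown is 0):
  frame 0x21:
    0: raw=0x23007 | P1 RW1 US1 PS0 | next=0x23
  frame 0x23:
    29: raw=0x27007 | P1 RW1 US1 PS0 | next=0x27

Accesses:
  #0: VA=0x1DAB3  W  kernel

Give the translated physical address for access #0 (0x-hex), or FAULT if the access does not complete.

Walk each access:
#0 VA=0x1DAB3 (w,kernel):
  [0] read 0x21 idx=0: raw=0x23007 flags P=1 W=1 U=1 S=0
  [1] read 0x23 idx=29: raw=0x27007 flags P=1 W=1 U=1 S=0
  ✓ 0x27AB3  — 2 lookups

Access #0 PA: 0x27AB3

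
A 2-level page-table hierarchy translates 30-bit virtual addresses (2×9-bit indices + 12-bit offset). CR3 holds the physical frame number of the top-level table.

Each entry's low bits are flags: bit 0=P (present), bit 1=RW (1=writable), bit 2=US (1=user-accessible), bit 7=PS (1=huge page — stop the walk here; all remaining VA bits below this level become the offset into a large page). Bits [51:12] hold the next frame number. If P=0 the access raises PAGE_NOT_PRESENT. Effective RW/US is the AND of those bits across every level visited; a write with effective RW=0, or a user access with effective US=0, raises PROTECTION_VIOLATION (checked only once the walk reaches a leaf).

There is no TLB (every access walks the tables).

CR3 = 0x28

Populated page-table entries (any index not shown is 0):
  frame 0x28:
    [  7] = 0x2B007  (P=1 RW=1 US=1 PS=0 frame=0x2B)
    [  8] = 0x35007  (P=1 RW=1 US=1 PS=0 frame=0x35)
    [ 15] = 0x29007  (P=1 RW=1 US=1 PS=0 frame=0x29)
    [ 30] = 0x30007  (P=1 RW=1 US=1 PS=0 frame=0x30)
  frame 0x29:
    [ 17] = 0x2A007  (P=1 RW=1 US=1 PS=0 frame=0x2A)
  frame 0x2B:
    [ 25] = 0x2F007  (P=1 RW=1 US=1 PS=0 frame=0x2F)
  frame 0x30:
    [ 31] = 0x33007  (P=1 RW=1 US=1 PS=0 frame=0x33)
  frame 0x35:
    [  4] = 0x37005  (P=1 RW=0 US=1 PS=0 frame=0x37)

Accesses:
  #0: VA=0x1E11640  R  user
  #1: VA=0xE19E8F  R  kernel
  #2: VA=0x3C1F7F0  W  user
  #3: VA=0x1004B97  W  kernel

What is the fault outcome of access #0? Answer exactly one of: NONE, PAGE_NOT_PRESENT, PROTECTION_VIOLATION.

Trace:
#0 VA=0x1E11640 (r,user):
  L0: frame=0x28 idx=15 entry=0x29007 [P=1 RW=1 US=1 PS=0]
  L1: frame=0x29 idx=17 entry=0x2A007 [P=1 RW=1 US=1 PS=0]
  ⇒ phys 0x2A640  [2 reads]
#1 VA=0xE19E8F (r,kernel):
  L0: frame=0x28 idx=7 entry=0x2B007 [P=1 RW=1 US=1 PS=0]
  L1: frame=0x2B idx=25 entry=0x2F007 [P=1 RW=1 US=1 PS=0]
  ⇒ phys 0x2FE8F  [2 reads]
#2 VA=0x3C1F7F0 (w,user):
  L0: frame=0x28 idx=30 entry=0x30007 [P=1 RW=1 US=1 PS=0]
  L1: frame=0x30 idx=31 entry=0x33007 [P=1 RW=1 US=1 PS=0]
  ⇒ phys 0x337F0  [2 reads]
#3 VA=0x1004B97 (w,kernel):
  L0: frame=0x28 idx=8 entry=0x35007 [P=1 RW=1 US=1 PS=0]
  L1: frame=0x35 idx=4 entry=0x37005 [P=1 RW=0 US=1 PS=0]
  ⇒ fault: PROTECTION_VIOLATION  — 2 lookups

Access #0 fault: NONE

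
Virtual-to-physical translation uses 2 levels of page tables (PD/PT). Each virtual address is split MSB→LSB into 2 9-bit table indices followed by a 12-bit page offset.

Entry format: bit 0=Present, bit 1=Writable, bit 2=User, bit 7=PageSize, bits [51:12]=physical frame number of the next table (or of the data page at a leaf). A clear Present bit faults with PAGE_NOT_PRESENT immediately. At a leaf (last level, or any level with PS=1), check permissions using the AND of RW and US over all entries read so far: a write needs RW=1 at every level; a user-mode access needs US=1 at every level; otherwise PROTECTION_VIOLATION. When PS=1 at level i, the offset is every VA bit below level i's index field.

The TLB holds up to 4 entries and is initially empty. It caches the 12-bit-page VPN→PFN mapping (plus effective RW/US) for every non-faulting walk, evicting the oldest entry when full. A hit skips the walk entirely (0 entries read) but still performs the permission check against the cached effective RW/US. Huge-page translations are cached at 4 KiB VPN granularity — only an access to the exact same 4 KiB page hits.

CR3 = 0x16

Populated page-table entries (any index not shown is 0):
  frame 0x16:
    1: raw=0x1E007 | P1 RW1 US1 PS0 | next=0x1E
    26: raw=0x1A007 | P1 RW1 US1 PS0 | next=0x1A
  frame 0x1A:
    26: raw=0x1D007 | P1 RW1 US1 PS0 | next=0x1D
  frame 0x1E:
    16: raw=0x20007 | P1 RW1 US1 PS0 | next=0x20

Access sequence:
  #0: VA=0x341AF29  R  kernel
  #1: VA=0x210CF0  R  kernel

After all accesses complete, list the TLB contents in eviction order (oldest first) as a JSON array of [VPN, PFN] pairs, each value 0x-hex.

Trace:
#0 VA=0x341AF29 (r,kernel):
  L0 @0x16[26] → 0x1A007  P=1,RW=1,US=1,PS=0
  L1 @0x1A[26] → 0x1D007  P=1,RW=1,US=1,PS=0
  → PA=0x1DF29  (2 entries read)
#1 VA=0x210CF0 (r,kernel):
  L0 @0x16[1] → 0x1E007  P=1,RW=1,US=1,PS=0
  L1 @0x1E[16] → 0x20007  P=1,RW=1,US=1,PS=0
  → PA=0x20CF0  (2 entries read)

TLB: [["0x341A", "0x1D"], ["0x210", "0x20"]]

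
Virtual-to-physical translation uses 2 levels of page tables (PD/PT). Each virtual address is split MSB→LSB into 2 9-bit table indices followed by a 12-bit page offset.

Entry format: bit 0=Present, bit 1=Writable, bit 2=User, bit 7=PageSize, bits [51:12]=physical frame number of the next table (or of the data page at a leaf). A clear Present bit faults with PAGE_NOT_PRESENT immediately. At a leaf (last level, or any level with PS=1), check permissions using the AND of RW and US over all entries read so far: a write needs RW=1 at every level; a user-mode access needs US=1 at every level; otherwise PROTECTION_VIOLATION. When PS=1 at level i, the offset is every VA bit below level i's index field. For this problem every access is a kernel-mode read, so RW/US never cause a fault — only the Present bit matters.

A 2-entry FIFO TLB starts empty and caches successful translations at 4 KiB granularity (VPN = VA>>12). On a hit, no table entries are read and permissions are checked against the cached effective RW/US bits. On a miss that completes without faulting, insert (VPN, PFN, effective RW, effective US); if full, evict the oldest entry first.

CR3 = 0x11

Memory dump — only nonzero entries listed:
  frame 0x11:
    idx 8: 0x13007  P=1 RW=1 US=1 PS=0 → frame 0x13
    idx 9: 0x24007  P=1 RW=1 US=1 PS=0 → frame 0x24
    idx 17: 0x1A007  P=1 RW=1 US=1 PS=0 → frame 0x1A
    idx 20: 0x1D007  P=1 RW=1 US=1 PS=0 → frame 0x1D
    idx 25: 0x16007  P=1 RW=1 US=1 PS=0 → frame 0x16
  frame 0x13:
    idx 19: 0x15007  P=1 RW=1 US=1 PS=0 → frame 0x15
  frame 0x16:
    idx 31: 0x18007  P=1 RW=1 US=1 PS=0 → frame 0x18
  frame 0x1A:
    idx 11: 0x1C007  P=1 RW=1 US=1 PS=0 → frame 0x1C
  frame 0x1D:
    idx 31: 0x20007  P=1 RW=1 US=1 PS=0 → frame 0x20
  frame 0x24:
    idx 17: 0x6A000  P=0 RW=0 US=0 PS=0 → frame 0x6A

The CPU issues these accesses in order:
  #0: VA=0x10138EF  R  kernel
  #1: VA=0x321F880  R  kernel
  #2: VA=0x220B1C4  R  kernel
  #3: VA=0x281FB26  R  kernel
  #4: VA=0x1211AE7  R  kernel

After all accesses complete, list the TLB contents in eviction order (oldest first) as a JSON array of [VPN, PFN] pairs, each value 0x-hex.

Per-access translation:
#0 VA=0x10138EF (r,kernel):
  L0 @0x11[8] → 0x13007  P=1,RW=1,US=1,PS=0
  L1 @0x13[19] → 0x15007  P=1,RW=1,US=1,PS=0
  → PA=0x158EF  (2 entries read)
#1 VA=0x321F880 (r,kernel):
  L0 @0x11[25] → 0x16007  P=1,RW=1,US=1,PS=0
  L1 @0x16[31] → 0x18007  P=1,RW=1,US=1,PS=0
  → PA=0x18880  (2 entries read)
#2 VA=0x220B1C4 (r,kernel):
  L0 @0x11[17] → 0x1A007  P=1,RW=1,US=1,PS=0
  L1 @0x1A[11] → 0x1C007  P=1,RW=1,US=1,PS=0
  → PA=0x1C1C4  (2 entries read)
#3 VA=0x281FB26 (r,kernel):
  L0 @0x11[20] → 0x1D007  P=1,RW=1,US=1,PS=0
  L1 @0x1D[31] → 0x20007  P=1,RW=1,US=1,PS=0
  → PA=0x20B26  (2 entries read)
#4 VA=0x1211AE7 (r,kernel):
  L0 @0x11[9] → 0x24007  P=1,RW=1,US=1,PS=0
  L1 @0x24[17] → 0x6A000  P=0,RW=0,US=0,PS=0
  ⇒ fault: PAGE_NOT_PRESENT  — 2 lookups

TLB: [["0x220B", "0x1C"], ["0x281F", "0x20"]]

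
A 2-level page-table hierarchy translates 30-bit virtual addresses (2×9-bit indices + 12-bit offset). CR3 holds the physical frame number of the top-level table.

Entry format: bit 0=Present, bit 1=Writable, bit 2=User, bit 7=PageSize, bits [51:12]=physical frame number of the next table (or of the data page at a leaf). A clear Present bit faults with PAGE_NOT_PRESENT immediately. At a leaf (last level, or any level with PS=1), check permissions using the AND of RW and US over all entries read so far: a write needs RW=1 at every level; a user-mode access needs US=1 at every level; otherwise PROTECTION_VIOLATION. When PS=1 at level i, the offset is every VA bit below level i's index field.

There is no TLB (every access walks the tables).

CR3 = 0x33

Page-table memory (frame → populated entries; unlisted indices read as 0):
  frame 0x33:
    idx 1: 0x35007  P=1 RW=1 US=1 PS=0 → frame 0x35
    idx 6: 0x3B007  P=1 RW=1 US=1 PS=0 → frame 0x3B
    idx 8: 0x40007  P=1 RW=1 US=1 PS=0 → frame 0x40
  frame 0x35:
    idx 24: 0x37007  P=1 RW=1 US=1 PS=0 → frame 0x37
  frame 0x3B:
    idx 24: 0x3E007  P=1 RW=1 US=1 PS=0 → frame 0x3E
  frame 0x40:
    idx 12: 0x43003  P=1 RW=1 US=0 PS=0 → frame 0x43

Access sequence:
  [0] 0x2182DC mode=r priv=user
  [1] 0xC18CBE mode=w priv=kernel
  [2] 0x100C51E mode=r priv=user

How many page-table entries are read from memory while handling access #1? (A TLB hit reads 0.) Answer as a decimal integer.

Walk each access:
#0 VA=0x2182DC (r,user):
  lvl0: tbl 0x33, slot 1 ⇒ 0x35007 (P1/RW1/US1/PS0)
  lvl1: tbl 0x35, slot 24 ⇒ 0x37007 (P1/RW1/US1/PS0)
  ✓ 0x372DC  — 2 lookups
#1 VA=0xC18CBE (w,kernel):
  lvl0: tbl 0x33, slot 6 ⇒ 0x3B007 (P1/RW1/US1/PS0)
  lvl1: tbl 0x3B, slot 24 ⇒ 0x3E007 (P1/RW1/US1/PS0)
  ✓ 0x3ECBE  — 2 lookups
#2 VA=0x100C51E (r,user):
  lvl0: tbl 0x33, slot 8 ⇒ 0x40007 (P1/RW1/US1/PS0)
  lvl1: tbl 0x40, slot 12 ⇒ 0x43003 (P1/RW1/US0/PS0)
  → PROTECTION_VIOLATION  (2 entries read)

Entries read for #1: 2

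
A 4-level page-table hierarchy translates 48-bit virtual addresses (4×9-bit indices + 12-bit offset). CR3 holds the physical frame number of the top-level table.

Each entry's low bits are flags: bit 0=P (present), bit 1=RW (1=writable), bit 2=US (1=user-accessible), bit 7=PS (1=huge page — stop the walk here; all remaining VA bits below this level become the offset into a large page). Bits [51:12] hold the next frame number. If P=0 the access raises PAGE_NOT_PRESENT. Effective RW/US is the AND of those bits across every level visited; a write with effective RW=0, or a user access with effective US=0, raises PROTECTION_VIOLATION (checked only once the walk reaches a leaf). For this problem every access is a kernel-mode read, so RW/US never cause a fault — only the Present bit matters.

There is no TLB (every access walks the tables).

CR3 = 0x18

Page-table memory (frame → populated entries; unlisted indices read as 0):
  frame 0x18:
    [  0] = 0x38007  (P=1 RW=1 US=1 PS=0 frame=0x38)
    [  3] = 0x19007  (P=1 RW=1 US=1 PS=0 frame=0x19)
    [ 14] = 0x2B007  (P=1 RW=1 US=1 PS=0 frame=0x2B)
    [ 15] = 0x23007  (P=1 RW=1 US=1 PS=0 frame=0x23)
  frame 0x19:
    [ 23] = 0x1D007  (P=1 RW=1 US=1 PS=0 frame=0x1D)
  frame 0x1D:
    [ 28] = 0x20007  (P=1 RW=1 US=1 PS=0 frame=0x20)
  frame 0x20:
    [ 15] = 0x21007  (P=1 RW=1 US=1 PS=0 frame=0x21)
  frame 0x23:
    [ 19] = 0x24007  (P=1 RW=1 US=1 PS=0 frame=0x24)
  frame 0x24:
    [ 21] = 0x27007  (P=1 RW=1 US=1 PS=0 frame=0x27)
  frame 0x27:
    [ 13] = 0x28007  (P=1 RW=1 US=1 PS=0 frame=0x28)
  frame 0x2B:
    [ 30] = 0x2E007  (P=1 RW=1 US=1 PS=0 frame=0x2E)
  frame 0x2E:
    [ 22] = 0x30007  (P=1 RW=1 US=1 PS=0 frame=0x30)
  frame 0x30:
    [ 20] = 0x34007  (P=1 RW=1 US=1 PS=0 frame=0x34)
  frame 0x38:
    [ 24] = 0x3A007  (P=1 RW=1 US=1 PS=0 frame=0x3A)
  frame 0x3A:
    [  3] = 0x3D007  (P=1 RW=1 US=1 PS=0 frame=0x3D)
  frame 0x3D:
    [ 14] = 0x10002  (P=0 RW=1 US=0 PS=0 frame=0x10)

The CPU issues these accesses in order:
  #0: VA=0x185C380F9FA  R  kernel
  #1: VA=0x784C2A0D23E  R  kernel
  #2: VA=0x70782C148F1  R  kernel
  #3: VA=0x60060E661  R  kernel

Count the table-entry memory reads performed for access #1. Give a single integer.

Walk each access:
#0 VA=0x185C380F9FA (r,kernel):
  [0] read 0x18 idx=3: raw=0x19007 flags P=1 W=1 U=1 S=0
  [1] read 0x19 idx=23: raw=0x1D007 flags P=1 W=1 U=1 S=0
  [2] read 0x1D idx=28: raw=0x20007 flags P=1 W=1 U=1 S=0
  [3] read 0x20 idx=15: raw=0x21007 flags P=1 W=1 U=1 S=0
  → PA=0x219FA  (4 entries read)
#1 VA=0x784C2A0D23E (r,kernel):
  [0] read 0x18 idx=15: raw=0x23007 flags P=1 W=1 U=1 S=0
  [1] read 0x23 idx=19: raw=0x24007 flags P=1 W=1 U=1 S=0
  [2] read 0x24 idx=21: raw=0x27007 flags P=1 W=1 U=1 S=0
  [3] read 0x27 idx=13: raw=0x28007 flags P=1 W=1 U=1 S=0
  → PA=0x2823E  (4 entries read)
#2 VA=0x70782C148F1 (r,kernel):
  [0] read 0x18 idx=14: raw=0x2B007 flags P=1 W=1 U=1 S=0
  [1] read 0x2B idx=30: raw=0x2E007 flags P=1 W=1 U=1 S=0
  [2] read 0x2E idx=22: raw=0x30007 flags P=1 W=1 U=1 S=0
  [3] read 0x30 idx=20: raw=0x34007 flags P=1 W=1 U=1 S=0
  → PA=0x348F1  (4 entries read)
#3 VA=0x60060E661 (r,kernel):
  [0] read 0x18 idx=0: raw=0x38007 flags P=1 W=1 U=1 S=0
  [1] read 0x38 idx=24: raw=0x3A007 flags P=1 W=1 U=1 S=0
  [2] read 0x3A idx=3: raw=0x3D007 flags P=1 W=1 U=1 S=0
  [3] read 0x3D idx=14: raw=0x10002 flags P=0 W=1 U=0 S=0
  → PAGE_NOT_PRESENT  (4 entries read)

Entries read for #1: 4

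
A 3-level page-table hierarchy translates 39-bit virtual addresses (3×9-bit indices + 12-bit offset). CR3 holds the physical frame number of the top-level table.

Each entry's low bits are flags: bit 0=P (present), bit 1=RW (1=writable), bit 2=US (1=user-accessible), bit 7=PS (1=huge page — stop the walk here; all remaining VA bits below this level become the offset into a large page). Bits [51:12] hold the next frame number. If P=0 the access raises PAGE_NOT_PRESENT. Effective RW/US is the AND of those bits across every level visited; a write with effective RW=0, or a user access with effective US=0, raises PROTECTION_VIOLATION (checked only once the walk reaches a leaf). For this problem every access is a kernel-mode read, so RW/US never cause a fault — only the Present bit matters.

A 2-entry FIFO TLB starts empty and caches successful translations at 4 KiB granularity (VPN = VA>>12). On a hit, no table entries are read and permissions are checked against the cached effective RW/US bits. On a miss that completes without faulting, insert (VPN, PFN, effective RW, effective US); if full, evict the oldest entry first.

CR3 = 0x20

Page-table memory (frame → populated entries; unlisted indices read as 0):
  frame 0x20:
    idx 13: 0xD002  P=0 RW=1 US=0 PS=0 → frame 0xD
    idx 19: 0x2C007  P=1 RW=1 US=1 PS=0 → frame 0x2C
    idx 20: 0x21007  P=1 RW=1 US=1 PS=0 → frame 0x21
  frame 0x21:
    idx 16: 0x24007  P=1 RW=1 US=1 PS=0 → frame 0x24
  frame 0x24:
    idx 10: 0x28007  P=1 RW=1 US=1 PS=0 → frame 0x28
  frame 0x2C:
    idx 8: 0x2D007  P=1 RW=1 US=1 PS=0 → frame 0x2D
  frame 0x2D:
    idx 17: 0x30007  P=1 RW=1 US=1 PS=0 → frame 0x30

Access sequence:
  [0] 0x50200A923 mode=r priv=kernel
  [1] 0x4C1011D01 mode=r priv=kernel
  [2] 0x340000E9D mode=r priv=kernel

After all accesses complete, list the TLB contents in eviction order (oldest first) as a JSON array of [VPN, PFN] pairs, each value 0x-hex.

Per-access translation:
#0 VA=0x50200A923 (r,kernel):
  L0 @0x20[20] → 0x21007  P=1,RW=1,US=1,PS=0
  L1 @0x21[16] → 0x24007  P=1,RW=1,US=1,PS=0
  L2 @0x24[10] → 0x28007  P=1,RW=1,US=1,PS=0
  ⇒ phys 0x28923  [3 reads]
#1 VA=0x4C1011D01 (r,kernel):
  L0 @0x20[19] → 0x2C007  P=1,RW=1,US=1,PS=0
  L1 @0x2C[8] → 0x2D007  P=1,RW=1,US=1,PS=0
  L2 @0x2D[17] → 0x30007  P=1,RW=1,US=1,PS=0
  ⇒ phys 0x30D01  [3 reads]
#2 VA=0x340000E9D (r,kernel):
  L0 @0x20[13] → 0xD002  P=0,RW=1,US=0,PS=0
  → PAGE_NOT_PRESENT  (1 entries read)

TLB: [["0x50200A", "0x28"], ["0x4C1011", "0x30"]]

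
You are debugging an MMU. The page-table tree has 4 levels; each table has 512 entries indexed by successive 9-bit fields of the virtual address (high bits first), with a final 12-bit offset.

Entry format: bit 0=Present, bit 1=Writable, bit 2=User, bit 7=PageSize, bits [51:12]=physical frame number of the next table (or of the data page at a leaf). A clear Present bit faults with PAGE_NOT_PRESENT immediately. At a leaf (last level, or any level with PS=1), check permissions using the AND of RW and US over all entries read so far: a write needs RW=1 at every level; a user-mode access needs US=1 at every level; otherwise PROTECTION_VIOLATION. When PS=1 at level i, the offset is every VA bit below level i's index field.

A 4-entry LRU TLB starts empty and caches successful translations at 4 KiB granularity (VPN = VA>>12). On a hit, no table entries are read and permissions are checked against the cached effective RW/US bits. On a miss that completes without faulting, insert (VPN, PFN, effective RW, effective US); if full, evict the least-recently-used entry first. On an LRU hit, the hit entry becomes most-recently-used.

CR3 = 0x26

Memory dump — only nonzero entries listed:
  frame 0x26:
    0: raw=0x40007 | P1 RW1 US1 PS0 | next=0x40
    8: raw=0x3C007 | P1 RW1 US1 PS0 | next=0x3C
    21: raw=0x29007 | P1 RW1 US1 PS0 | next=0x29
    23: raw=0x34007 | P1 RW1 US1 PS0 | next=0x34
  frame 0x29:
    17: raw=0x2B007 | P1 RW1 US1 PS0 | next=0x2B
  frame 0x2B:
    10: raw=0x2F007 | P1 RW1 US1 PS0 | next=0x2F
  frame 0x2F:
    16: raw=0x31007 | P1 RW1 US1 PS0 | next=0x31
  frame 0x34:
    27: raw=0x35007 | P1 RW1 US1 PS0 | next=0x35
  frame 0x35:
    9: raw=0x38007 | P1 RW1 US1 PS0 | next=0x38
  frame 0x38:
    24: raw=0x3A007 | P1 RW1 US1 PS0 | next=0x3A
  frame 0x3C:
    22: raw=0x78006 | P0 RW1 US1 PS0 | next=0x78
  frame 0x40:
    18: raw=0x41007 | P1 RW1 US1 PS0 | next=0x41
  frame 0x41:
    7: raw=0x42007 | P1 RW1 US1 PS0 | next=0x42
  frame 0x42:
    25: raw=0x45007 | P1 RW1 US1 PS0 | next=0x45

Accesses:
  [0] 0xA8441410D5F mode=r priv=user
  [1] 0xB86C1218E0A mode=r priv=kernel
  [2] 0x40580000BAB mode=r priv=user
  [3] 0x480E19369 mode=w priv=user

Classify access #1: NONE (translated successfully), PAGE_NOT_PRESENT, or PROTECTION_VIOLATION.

Trace:
#0 VA=0xA8441410D5F (r,user):
  lvl0: tbl 0x26, slot 21 ⇒ 0x29007 (P1/RW1/US1/PS0)
  lvl1: tbl 0x29, slot 17 ⇒ 0x2B007 (P1/RW1/US1/PS0)
  lvl2: tbl 0x2B, slot 10 ⇒ 0x2F007 (P1/RW1/US1/PS0)
  lvl3: tbl 0x2F, slot 16 ⇒ 0x31007 (P1/RW1/US1/PS0)
  → PA=0x31D5F  (4 entries read)
#1 VA=0xB86C1218E0A (r,kernel):
  lvl0: tbl 0x26, slot 23 ⇒ 0x34007 (P1/RW1/US1/PS0)
  lvl1: tbl 0x34, slot 27 ⇒ 0x35007 (P1/RW1/US1/PS0)
  lvl2: tbl 0x35, slot 9 ⇒ 0x38007 (P1/RW1/US1/PS0)
  lvl3: tbl 0x38, slot 24 ⇒ 0x3A007 (P1/RW1/US1/PS0)
  → PA=0x3AE0A  (4 entries read)
#2 VA=0x40580000BAB (r,user):
  lvl0: tbl 0x26, slot 8 ⇒ 0x3C007 (P1/RW1/US1/PS0)
  lvl1: tbl 0x3C, slot 22 ⇒ 0x78006 (P0/RW1/US1/PS0)
  → PAGE_NOT_PRESENT  (2 entries read)
#3 VA=0x480E19369 (w,user):
  lvl0: tbl 0x26, slot 0 ⇒ 0x40007 (P1/RW1/US1/PS0)
  lvl1: tbl 0x40, slot 18 ⇒ 0x41007 (P1/RW1/US1/PS0)
  lvl2: tbl 0x41, slot 7 ⇒ 0x42007 (P1/RW1/US1/PS0)
  lvl3: tbl 0x42, slot 25 ⇒ 0x45007 (P1/RW1/US1/PS0)
  → PA=0x45369  (4 entries read)

Access #1 fault: NONE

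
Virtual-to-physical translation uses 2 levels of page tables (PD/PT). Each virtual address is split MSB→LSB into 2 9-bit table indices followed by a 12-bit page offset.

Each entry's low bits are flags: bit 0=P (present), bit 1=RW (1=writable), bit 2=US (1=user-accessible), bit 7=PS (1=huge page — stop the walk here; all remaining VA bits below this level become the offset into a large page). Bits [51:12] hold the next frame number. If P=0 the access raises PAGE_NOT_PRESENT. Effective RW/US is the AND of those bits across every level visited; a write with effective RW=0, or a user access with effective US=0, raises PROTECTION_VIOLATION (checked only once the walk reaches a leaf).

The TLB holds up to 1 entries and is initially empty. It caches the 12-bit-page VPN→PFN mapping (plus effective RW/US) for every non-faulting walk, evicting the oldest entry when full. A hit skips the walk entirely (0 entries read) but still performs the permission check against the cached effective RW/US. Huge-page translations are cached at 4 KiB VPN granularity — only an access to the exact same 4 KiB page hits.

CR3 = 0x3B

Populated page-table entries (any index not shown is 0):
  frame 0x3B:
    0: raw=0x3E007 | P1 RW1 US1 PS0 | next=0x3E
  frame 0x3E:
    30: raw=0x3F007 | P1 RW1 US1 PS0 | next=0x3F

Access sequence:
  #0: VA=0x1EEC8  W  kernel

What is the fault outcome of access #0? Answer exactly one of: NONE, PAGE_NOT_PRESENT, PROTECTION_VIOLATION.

Trace:
#0 VA=0x1EEC8 (w,kernel):
  lvl0: tbl 0x3B, slot 0 ⇒ 0x3E007 (P1/RW1/US1/PS0)
  lvl1: tbl 0x3E, slot 30 ⇒ 0x3F007 (P1/RW1/US1/PS0)
  → PA=0x3FEC8  (2 entries read)

Access #0 fault: NONE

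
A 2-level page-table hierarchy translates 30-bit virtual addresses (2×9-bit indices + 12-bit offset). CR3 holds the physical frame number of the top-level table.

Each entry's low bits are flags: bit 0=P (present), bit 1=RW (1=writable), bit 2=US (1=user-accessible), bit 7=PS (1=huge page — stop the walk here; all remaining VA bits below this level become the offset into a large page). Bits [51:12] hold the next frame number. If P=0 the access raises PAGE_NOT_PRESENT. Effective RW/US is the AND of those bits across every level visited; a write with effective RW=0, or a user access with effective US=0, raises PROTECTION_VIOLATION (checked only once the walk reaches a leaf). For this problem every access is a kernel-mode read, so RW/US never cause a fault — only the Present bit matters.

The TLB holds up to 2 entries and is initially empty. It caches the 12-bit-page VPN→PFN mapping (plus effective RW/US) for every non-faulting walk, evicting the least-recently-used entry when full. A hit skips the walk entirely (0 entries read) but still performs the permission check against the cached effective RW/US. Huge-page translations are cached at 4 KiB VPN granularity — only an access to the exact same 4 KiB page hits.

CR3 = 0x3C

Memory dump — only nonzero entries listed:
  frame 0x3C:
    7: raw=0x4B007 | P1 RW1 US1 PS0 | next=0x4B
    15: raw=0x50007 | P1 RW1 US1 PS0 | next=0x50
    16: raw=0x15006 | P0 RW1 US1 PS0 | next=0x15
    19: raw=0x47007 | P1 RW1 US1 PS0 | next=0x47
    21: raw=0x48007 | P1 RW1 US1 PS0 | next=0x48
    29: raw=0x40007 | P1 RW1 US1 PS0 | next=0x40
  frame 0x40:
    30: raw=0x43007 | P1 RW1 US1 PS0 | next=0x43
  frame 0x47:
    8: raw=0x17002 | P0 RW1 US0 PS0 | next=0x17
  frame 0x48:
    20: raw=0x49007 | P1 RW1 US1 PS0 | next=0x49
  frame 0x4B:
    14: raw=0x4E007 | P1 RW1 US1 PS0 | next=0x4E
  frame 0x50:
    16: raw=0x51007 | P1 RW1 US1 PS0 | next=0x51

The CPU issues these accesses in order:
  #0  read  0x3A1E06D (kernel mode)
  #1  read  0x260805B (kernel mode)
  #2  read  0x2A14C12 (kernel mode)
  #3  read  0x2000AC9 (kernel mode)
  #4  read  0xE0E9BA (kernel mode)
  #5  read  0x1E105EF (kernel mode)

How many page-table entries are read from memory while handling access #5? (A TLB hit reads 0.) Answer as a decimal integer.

Trace:
#0 VA=0x3A1E06D (r,kernel):
  [0] read 0x3C idx=29: raw=0x40007 flags P=1 W=1 U=1 S=0
  [1] read 0x40 idx=30: raw=0x43007 flags P=1 W=1 U=1 S=0
  ✓ 0x4306D  — 2 lookups
#1 VA=0x260805B (r,kernel):
  [0] read 0x3C idx=19: raw=0x47007 flags P=1 W=1 U=1 S=0
  [1] read 0x47 idx=8: raw=0x17002 flags P=0 W=1 U=0 S=0
  ✗ PAGE_NOT_PRESENT  [2 reads]
#2 VA=0x2A14C12 (r,kernel):
  [0] read 0x3C idx=21: raw=0x48007 flags P=1 W=1 U=1 S=0
  [1] read 0x48 idx=20: raw=0x49007 flags P=1 W=1 U=1 S=0
  ✓ 0x49C12  — 2 lookups
#3 VA=0x2000AC9 (r,kernel):
  [0] read 0x3C idx=16: raw=0x15006 flags P=0 W=1 U=1 S=0
  ✗ PAGE_NOT_PRESENT  [1 reads]
#4 VA=0xE0E9BA (r,kernel):
  [0] read 0x3C idx=7: raw=0x4B007 flags P=1 W=1 U=1 S=0
  [1] read 0x4B idx=14: raw=0x4E007 flags P=1 W=1 U=1 S=0
  ✓ 0x4E9BA  — 2 lookups
#5 VA=0x1E105EF (r,kernel):
  [0] read 0x3C idx=15: raw=0x50007 flags P=1 W=1 U=1 S=0
  [1] read 0x50 idx=16: raw=0x51007 flags P=1 W=1 U=1 S=0
  ✓ 0x515EF  — 2 lookups

Entries read for #5: 2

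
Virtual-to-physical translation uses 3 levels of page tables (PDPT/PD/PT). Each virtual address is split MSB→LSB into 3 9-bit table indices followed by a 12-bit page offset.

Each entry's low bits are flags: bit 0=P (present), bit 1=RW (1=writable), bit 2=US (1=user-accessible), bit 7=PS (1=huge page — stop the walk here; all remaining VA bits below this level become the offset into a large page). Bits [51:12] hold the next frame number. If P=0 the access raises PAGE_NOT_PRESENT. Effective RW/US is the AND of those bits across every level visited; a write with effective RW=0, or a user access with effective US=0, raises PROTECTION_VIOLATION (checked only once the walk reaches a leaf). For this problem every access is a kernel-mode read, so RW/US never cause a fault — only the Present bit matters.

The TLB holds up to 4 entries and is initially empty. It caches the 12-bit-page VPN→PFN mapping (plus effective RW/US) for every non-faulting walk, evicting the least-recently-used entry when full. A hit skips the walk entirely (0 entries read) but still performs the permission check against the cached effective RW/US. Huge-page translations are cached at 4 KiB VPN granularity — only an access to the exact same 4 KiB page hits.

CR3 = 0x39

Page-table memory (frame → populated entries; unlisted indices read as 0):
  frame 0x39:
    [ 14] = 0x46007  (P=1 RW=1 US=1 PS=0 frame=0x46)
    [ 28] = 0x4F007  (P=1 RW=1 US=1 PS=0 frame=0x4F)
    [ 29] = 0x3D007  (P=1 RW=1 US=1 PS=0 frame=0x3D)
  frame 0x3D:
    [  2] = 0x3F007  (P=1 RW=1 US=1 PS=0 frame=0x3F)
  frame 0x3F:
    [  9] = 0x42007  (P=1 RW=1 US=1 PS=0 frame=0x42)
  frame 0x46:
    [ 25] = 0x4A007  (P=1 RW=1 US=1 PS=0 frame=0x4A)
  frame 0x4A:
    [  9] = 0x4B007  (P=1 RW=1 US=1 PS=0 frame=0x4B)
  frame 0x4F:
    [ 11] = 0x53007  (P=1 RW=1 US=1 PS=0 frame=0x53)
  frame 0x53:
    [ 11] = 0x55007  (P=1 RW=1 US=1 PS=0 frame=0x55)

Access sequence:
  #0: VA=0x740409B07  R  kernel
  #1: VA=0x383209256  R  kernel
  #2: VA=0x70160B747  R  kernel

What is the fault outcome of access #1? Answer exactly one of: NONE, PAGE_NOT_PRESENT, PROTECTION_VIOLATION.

Trace:
#0 VA=0x740409B07 (r,kernel):
  lvl0: tbl 0x39, slot 29 ⇒ 0x3D007 (P1/RW1/US1/PS0)
  lvl1: tbl 0x3D, slot 2 ⇒ 0x3F007 (P1/RW1/US1/PS0)
  lvl2: tbl 0x3F, slot 9 ⇒ 0x42007 (P1/RW1/US1/PS0)
  ✓ 0x42B07  — 3 lookups
#1 VA=0x383209256 (r,kernel):
  lvl0: tbl 0x39, slot 14 ⇒ 0x46007 (P1/RW1/US1/PS0)
  lvl1: tbl 0x46, slot 25 ⇒ 0x4A007 (P1/RW1/US1/PS0)
  lvl2: tbl 0x4A, slot 9 ⇒ 0x4B007 (P1/RW1/US1/PS0)
  ✓ 0x4B256  — 3 lookups
#2 VA=0x70160B747 (r,kernel):
  lvl0: tbl 0x39, slot 28 ⇒ 0x4F007 (P1/RW1/US1/PS0)
  lvl1: tbl 0x4F, slot 11 ⇒ 0x53007 (P1/RW1/US1/PS0)
  lvl2: tbl 0x53, slot 11 ⇒ 0x55007 (P1/RW1/US1/PS0)
  ✓ 0x55747  — 3 lookups

Access #1 fault: NONE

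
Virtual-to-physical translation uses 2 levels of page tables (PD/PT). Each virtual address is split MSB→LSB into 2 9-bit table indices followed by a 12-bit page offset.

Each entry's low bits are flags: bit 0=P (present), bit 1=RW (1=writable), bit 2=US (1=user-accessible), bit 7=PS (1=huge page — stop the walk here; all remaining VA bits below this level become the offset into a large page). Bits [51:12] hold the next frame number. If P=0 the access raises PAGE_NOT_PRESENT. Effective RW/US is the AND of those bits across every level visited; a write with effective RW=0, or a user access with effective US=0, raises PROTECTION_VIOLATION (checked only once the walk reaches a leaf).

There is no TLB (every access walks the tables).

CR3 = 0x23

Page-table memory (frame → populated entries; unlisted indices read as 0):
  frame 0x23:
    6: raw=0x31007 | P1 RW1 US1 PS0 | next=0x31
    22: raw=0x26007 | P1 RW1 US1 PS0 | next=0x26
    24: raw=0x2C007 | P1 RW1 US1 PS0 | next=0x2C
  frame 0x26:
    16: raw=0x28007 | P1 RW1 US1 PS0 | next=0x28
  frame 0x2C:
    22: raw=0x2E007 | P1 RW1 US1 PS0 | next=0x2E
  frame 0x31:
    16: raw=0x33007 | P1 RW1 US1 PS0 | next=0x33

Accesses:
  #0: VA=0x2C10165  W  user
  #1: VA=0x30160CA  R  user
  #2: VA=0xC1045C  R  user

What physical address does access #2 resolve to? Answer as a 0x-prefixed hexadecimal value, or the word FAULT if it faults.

Per-access translation:
#0 VA=0x2C10165 (w,user):
  L0: frame=0x23 idx=22 entry=0x26007 [P=1 RW=1 US=1 PS=0]
  L1: frame=0x26 idx=16 entry=0x28007 [P=1 RW=1 US=1 PS=0]
  → PA=0x28165  (2 entries read)
#1 VA=0x30160CA (r,user):
  L0: frame=0x23 idx=24 entry=0x2C007 [P=1 RW=1 US=1 PS=0]
  L1: frame=0x2C idx=22 entry=0x2E007 [P=1 RW=1 US=1 PS=0]
  → PA=0x2E0CA  (2 entries read)
#2 VA=0xC1045C (r,user):
  L0: frame=0x23 idx=6 entry=0x31007 [P=1 RW=1 US=1 PS=0]
  L1: frame=0x31 idx=16 entry=0x33007 [P=1 RW=1 US=1 PS=0]
  → PA=0x3345C  (2 entries read)

Access #2 PA: 0x3345C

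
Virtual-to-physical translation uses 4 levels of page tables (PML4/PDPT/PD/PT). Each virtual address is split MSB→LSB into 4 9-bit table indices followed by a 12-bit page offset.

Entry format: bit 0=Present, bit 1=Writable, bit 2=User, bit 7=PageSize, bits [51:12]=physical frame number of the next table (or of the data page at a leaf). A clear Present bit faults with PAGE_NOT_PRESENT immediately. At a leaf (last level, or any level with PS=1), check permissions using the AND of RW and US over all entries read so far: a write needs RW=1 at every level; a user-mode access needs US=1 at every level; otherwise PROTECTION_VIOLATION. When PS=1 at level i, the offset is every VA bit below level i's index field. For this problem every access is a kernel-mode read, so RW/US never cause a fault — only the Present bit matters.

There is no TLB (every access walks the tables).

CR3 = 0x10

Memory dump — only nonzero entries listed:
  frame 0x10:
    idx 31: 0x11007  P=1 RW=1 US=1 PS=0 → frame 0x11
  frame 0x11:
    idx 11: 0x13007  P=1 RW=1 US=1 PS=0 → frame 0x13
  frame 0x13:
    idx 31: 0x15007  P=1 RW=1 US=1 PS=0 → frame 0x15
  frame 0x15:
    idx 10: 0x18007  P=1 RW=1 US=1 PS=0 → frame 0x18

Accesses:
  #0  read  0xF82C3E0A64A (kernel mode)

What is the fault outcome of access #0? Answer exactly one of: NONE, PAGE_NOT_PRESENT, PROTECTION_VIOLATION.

Trace:
#0 VA=0xF82C3E0A64A (r,kernel):
  L0: frame=0x10 idx=31 entry=0x11007 [P=1 RW=1 US=1 PS=0]
  L1: frame=0x11 idx=11 entry=0x13007 [P=1 RW=1 US=1 PS=0]
  L2: frame=0x13 idx=31 entry=0x15007 [P=1 RW=1 US=1 PS=0]
  L3: frame=0x15 idx=10 entry=0x18007 [P=1 RW=1 US=1 PS=0]
  → PA=0x1864A  (4 entries read)

Access #0 fault: NONE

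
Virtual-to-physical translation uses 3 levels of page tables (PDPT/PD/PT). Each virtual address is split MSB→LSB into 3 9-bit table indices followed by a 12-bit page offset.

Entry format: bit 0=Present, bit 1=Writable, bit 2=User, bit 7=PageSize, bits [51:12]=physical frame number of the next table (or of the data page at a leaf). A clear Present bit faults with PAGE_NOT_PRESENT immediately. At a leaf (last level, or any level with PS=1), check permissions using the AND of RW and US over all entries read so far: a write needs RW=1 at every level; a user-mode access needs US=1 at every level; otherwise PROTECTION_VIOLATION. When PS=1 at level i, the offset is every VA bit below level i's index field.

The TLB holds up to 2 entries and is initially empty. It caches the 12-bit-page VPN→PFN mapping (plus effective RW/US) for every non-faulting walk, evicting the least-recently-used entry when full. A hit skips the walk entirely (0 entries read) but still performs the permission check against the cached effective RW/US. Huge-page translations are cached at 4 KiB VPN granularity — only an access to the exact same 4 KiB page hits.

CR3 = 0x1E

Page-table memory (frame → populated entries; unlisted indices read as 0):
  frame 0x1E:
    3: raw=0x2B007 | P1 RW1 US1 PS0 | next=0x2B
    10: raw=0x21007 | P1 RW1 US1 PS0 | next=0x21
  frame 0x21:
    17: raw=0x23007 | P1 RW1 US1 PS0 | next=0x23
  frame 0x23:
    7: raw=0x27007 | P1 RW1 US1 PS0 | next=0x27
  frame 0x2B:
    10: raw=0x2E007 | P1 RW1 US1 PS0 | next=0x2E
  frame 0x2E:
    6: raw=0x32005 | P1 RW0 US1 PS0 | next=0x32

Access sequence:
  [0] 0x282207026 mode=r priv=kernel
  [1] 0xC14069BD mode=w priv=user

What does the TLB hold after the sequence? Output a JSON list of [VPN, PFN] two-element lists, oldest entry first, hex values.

Walk each access:
#0 VA=0x282207026 (r,kernel):
  [0] read 0x1E idx=10: raw=0x21007 flags P=1 W=1 U=1 S=0
  [1] read 0x21 idx=17: raw=0x23007 flags P=1 W=1 U=1 S=0
  [2] read 0x23 idx=7: raw=0x27007 flags P=1 W=1 U=1 S=0
  ⇒ phys 0x27026  [3 reads]
#1 VA=0xC14069BD (w,user):
  [0] read 0x1E idx=3: raw=0x2B007 flags P=1 W=1 U=1 S=0
  [1] read 0x2B idx=10: raw=0x2E007 flags P=1 W=1 U=1 S=0
  [2] read 0x2E idx=6: raw=0x32005 flags P=1 W=0 U=1 S=0
  ✗ PROTECTION_VIOLATION  [3 reads]

TLB: [["0x282207", "0x27"]]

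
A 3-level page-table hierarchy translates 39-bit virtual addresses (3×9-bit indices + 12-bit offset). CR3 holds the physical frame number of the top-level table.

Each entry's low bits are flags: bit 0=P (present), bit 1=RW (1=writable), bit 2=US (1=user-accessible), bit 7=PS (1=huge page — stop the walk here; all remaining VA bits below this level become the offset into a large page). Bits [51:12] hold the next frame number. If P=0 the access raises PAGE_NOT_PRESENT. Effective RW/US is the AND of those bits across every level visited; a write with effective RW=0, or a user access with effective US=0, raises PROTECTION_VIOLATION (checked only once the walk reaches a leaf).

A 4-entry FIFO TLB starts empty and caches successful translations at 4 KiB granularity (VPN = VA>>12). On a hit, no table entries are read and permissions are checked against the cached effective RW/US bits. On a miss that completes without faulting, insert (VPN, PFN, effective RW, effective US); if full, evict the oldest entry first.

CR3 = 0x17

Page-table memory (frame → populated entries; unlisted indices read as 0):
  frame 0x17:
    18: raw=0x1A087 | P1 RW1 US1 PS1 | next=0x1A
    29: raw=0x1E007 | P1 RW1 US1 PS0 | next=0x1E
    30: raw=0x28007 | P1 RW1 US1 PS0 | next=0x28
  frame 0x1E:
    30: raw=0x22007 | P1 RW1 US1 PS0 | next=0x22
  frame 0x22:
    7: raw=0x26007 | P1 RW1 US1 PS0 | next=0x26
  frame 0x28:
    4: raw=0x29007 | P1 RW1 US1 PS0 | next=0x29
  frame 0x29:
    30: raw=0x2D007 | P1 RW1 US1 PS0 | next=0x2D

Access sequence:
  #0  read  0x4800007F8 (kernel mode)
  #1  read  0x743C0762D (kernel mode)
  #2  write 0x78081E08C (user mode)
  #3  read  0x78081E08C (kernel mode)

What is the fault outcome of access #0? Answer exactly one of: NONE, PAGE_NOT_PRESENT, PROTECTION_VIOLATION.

Trace:
#0 VA=0x4800007F8 (r,kernel):
  lvl0: tbl 0x17, slot 18 ⇒ 0x1A087 (P1/RW1/US1/PS1)
  → PA=0x1A7F8 (huge @L0)  (1 entries read)
#1 VA=0x743C0762D (r,kernel):
  lvl0: tbl 0x17, slot 29 ⇒ 0x1E007 (P1/RW1/US1/PS0)
  lvl1: tbl 0x1E, slot 30 ⇒ 0x22007 (P1/RW1/US1/PS0)
  lvl2: tbl 0x22, slot 7 ⇒ 0x26007 (P1/RW1/US1/PS0)
  → PA=0x2662D  (3 entries read)
#2 VA=0x78081E08C (w,user):
  lvl0: tbl 0x17, slot 30 ⇒ 0x28007 (P1/RW1/US1/PS0)
  lvl1: tbl 0x28, slot 4 ⇒ 0x29007 (P1/RW1/US1/PS0)
  lvl2: tbl 0x29, slot 30 ⇒ 0x2D007 (P1/RW1/US1/PS0)
  → PA=0x2D08C  (3 entries read)
#3 VA=0x78081E08C (r,kernel):
  TLB hit vpn=0x78081E → PA=0x2D08C

Access #0 fault: NONE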